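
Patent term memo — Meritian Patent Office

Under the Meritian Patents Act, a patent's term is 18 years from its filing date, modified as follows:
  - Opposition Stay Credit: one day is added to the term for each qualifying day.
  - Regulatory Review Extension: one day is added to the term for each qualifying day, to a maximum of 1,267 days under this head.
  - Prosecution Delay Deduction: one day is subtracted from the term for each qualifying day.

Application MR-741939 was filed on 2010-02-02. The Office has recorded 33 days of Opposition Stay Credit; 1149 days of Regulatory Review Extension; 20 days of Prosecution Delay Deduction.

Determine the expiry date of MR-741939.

Base term: filing date + 18 years → 2 February 2028.
Opposition Stay Credit: +33 days → 6 March 2028.
Regulatory Review Extension: 1149 days (within the 1267-day cap) → +1149 days → 29 April 2031.
Prosecution Delay Deduction: −20 days → 9 April 2031.

2031-04-09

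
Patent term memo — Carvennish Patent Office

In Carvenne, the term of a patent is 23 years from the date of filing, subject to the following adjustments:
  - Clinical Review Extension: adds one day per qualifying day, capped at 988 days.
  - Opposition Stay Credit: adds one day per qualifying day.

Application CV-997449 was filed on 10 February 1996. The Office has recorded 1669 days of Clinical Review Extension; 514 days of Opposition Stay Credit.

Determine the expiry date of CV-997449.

Base term: filing date + 23 years → 10 February 2019.
Clinical Review Extension: 1669 days claimed exceeds the 988-day cap, so +988 days → 25 October 2021.
Opposition Stay Credit: +514 days → 23 March 2023.

2023-03-23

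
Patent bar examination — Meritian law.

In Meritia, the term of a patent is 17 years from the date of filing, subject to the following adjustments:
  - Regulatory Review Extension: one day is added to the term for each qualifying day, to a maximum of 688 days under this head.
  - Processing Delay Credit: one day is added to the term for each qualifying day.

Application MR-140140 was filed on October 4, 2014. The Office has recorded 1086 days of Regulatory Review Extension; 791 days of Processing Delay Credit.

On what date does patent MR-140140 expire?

Base term: filing date + 17 years → 4 October 2031.
Regulatory Review Extension: 1086 days claimed exceeds the 688-day cap, so +688 days → 22 August 2033.
Processing Delay Credit: +791 days → 22 October 2035.

October 22, 2035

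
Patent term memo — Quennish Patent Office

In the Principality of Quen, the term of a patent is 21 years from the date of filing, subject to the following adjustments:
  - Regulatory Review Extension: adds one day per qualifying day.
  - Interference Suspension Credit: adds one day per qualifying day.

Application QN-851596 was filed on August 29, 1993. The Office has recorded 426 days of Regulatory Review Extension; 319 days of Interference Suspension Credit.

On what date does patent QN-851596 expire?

September 12, 2016

Base term: filing date + 21 years → 29 August 2014.
Regulatory Review Extension: +426 days → 29 October 2015.
Interference Suspension Credit: +319 days → 12 September 2016.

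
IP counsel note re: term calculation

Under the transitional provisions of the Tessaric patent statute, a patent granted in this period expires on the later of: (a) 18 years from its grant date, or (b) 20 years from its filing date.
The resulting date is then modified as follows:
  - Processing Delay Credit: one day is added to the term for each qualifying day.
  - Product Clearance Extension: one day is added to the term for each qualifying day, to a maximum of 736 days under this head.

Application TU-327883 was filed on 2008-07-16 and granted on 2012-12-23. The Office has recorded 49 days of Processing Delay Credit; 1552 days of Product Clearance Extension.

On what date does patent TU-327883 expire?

February 15, 2033

(a) grant + 18 years → 23 December 2030.
(b) filing + 20 years → 16 July 2028.
Later of the two: 23 December 2030.
Processing Delay Credit: +49 days → 10 February 2031.
Product Clearance Extension: 1552 days claimed exceeds the 736-day cap, so +736 days → 15 February 2033.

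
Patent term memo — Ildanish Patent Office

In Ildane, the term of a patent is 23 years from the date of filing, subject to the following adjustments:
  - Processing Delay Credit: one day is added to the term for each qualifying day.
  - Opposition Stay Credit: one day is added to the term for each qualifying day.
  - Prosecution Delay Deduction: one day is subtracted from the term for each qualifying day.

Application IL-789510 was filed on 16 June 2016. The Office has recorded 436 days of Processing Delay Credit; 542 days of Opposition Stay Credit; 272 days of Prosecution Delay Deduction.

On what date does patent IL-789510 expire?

Base term: filing date + 23 years → 16 June 2039.
Processing Delay Credit: +436 days → 25 August 2040.
Opposition Stay Credit: +542 days → 18 February 2042.
Prosecution Delay Deduction: −272 days → 22 May 2041.

2041-05-22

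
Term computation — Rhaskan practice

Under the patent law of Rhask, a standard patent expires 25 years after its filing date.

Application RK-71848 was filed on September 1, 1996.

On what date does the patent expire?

September 1, 2021

Filing date + 25 years → 1 September 2021.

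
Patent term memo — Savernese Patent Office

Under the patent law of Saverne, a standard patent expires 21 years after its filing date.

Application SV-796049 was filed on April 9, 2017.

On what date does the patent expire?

2038-04-09

Filing date + 21 years → 9 April 2038.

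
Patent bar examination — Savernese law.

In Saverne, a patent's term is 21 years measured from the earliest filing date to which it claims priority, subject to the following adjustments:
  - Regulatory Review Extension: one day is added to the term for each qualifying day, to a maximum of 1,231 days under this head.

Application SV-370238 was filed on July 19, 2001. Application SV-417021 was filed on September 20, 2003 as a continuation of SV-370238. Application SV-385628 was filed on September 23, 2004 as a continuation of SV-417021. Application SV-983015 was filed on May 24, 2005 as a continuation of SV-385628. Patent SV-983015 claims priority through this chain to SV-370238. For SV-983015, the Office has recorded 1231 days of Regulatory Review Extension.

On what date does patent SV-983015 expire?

2025-12-01

Earliest priority filing: 19 July 2001.
Base term: 19 July 2001 + 21 years → 19 July 2022.
Regulatory Review Extension: 1231 days (within the 1231-day cap) → +1231 days → 1 December 2025.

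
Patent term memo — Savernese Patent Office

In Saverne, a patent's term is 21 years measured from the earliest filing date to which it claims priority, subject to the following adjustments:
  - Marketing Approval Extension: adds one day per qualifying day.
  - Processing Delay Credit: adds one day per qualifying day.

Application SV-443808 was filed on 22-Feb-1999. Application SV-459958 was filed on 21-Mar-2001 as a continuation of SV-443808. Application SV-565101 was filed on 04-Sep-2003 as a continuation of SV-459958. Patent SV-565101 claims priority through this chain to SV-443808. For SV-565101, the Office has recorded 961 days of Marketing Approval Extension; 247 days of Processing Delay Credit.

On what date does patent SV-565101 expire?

June 14, 2023

Earliest priority filing: 22 February 1999.
Base term: 22 February 1999 + 21 years → 22 February 2020.
Marketing Approval Extension: +961 days → 10 October 2022.
Processing Delay Credit: +247 days → 14 June 2023.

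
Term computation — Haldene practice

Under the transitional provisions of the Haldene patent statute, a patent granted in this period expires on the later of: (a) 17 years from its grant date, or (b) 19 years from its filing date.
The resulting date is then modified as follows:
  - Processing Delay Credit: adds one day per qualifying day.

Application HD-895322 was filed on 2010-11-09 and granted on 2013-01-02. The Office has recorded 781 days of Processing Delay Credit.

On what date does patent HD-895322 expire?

2032-02-22

(a) grant + 17 years → 2 January 2030.
(b) filing + 19 years → 9 November 2029.
Later of the two: 2 January 2030.
Processing Delay Credit: +781 days → 22 February 2032.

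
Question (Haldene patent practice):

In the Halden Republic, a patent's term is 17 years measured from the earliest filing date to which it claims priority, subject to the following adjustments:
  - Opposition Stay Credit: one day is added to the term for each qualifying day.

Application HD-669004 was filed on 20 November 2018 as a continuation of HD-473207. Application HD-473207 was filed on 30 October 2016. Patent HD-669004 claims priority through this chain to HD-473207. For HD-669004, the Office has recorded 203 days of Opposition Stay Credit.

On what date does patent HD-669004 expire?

2034-05-21

Earliest priority filing: 30 October 2016.
Base term: 30 October 2016 + 17 years → 30 October 2033.
Opposition Stay Credit: +203 days → 21 May 2034.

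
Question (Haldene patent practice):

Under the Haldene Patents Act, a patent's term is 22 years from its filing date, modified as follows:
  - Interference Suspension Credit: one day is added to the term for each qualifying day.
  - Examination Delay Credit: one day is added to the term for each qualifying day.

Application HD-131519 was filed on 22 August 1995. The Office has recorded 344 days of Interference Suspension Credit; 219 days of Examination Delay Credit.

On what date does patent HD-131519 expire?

Base term: filing date + 22 years → 22 August 2017.
Interference Suspension Credit: +344 days → 1 August 2018.
Examination Delay Credit: +219 days → 8 March 2019.

March 8, 2019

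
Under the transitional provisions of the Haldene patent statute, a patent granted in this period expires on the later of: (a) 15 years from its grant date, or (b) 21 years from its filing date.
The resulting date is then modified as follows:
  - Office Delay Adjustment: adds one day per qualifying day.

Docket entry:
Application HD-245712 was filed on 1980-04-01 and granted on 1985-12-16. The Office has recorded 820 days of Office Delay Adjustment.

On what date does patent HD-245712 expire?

(a) grant + 15 years → 16 December 2000.
(b) filing + 21 years → 1 April 2001.
Later of the two: 1 April 2001.
Office Delay Adjustment: +820 days → 30 June 2003.

2003-06-30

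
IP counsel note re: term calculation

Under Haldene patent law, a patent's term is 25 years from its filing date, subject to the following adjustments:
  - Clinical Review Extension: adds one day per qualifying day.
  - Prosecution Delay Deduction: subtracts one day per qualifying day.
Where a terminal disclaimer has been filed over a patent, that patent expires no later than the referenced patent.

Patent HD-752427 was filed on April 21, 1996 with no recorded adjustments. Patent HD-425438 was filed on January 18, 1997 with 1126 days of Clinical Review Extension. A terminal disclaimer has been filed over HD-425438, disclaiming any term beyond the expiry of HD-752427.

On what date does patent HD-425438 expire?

April 21, 2021

Natural term of HD-425438:
  Base: filing + 25 years → 18 January 2022.
  Clinical Review Extension: +1126 days → 17 February 2025.
Expiry of referenced patent HD-752427:
  Base: filing + 25 years → 21 April 2021.
Terminal disclaimer: HD-425438 expires on the earlier of 17 February 2025 and 21 April 2021.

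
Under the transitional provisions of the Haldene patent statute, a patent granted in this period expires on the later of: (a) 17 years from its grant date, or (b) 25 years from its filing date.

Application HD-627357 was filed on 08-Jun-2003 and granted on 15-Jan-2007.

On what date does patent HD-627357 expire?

June 8, 2028

(a) grant + 17 years → 15 January 2024.
(b) filing + 25 years → 8 June 2028.
Later of the two: 8 June 2028.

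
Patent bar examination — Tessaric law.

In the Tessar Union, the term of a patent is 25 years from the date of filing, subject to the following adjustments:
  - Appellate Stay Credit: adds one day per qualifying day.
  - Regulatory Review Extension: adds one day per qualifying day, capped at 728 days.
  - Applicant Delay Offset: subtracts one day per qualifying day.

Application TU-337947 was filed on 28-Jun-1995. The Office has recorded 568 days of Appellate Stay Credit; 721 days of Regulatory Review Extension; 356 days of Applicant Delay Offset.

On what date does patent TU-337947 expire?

2023-01-17

Base term: filing date + 25 years → 28 June 2020.
Appellate Stay Credit: +568 days → 17 January 2022.
Regulatory Review Extension: 721 days (within the 728-day cap) → +721 days → 8 January 2024.
Applicant Delay Offset: −356 days → 17 January 2023.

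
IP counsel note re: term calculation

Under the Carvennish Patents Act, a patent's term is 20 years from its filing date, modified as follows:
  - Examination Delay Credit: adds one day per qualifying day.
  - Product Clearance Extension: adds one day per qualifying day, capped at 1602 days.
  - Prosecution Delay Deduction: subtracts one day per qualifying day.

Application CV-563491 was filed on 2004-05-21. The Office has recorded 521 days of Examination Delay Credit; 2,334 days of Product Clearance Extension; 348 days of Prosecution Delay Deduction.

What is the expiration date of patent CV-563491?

2029-03-31

Base term: filing date + 20 years → 21 May 2024.
Examination Delay Credit: +521 days → 24 October 2025.
Product Clearance Extension: 2334 days claimed exceeds the 1602-day cap, so +1602 days → 14 March 2030.
Prosecution Delay Deduction: −348 days → 31 March 2029.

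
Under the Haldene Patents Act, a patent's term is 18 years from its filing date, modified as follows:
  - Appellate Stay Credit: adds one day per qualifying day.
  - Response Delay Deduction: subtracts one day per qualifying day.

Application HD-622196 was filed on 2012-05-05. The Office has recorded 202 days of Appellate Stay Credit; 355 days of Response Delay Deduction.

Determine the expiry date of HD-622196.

December 3, 2029

Base term: filing date + 18 years → 5 May 2030.
Appellate Stay Credit: +202 days → 23 November 2030.
Response Delay Deduction: −355 days → 3 December 2029.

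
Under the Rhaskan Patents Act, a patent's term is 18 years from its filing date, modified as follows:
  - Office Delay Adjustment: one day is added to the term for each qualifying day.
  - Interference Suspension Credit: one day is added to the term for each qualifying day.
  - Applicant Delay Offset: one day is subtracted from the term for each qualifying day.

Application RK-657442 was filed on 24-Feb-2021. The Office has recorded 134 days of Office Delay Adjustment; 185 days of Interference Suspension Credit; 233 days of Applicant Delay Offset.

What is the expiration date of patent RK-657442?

Base term: filing date + 18 years → 24 February 2039.
Office Delay Adjustment: +134 days → 8 July 2039.
Interference Suspension Credit: +185 days → 9 January 2040.
Applicant Delay Offset: −233 days → 21 May 2039.

May 21, 2039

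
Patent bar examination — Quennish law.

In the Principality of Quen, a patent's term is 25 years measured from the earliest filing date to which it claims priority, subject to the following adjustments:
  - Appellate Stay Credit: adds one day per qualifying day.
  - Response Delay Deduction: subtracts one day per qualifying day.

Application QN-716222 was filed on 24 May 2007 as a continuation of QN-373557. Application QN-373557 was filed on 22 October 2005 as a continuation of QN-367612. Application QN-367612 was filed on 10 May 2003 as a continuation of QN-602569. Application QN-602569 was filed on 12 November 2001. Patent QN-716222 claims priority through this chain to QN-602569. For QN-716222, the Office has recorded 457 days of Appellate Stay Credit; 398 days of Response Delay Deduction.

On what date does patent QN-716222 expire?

Earliest priority filing: 12 November 2001.
Base term: 12 November 2001 + 25 years → 12 November 2026.
Appellate Stay Credit: +457 days → 12 February 2028.
Response Delay Deduction: −398 days → 10 January 2027.

January 10, 2027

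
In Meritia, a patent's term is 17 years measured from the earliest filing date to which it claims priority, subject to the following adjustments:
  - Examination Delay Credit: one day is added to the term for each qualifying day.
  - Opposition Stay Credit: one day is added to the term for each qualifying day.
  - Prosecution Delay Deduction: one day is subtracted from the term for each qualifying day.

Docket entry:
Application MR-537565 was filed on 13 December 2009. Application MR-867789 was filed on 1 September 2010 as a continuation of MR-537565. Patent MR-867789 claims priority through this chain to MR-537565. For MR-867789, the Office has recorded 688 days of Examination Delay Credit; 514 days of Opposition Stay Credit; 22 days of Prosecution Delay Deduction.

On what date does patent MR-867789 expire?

Earliest priority filing: 13 December 2009.
Base term: 13 December 2009 + 17 years → 13 December 2026.
Examination Delay Credit: +688 days → 31 October 2028.
Opposition Stay Credit: +514 days → 29 March 2030.
Prosecution Delay Deduction: −22 days → 7 March 2030.

March 7, 2030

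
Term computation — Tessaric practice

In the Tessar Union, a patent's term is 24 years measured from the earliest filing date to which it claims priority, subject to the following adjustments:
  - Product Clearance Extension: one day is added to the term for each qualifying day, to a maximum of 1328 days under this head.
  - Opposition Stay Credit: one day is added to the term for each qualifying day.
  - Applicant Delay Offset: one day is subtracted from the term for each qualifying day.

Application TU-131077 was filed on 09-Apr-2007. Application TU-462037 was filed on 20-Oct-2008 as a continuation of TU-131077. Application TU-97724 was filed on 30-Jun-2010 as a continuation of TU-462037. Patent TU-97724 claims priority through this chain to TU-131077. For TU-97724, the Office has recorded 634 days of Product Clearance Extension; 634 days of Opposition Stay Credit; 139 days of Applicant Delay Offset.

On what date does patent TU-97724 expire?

May 12, 2034

Earliest priority filing: 9 April 2007.
Base term: 9 April 2007 + 24 years → 9 April 2031.
Product Clearance Extension: 634 days (within the 1328-day cap) → +634 days → 2 January 2033.
Opposition Stay Credit: +634 days → 28 September 2034.
Applicant Delay Offset: −139 days → 12 May 2034.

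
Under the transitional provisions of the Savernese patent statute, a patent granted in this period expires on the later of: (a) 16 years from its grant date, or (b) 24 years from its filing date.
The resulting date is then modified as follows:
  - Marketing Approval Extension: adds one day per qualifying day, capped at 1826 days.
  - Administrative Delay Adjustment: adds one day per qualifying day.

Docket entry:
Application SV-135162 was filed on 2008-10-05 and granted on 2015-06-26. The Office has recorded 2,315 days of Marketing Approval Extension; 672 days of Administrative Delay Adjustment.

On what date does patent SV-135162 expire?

(a) grant + 16 years → 26 June 2031.
(b) filing + 24 years → 5 October 2032.
Later of the two: 5 October 2032.
Marketing Approval Extension: 2315 days claimed exceeds the 1826-day cap, so +1826 days → 5 October 2037.
Administrative Delay Adjustment: +672 days → 8 August 2039.

August 8, 2039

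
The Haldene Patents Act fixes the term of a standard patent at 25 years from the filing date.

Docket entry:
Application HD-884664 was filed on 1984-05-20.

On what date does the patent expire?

May 20, 2009

Filing date + 25 years → 20 May 2009.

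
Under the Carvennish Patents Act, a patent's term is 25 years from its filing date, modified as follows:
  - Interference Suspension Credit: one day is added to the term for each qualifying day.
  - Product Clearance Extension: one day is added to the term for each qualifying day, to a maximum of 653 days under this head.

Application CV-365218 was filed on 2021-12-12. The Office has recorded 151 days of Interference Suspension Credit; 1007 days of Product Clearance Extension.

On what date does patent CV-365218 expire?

February 23, 2049

Base term: filing date + 25 years → 12 December 2046.
Interference Suspension Credit: +151 days → 12 May 2047.
Product Clearance Extension: 1007 days claimed exceeds the 653-day cap, so +653 days → 23 February 2049.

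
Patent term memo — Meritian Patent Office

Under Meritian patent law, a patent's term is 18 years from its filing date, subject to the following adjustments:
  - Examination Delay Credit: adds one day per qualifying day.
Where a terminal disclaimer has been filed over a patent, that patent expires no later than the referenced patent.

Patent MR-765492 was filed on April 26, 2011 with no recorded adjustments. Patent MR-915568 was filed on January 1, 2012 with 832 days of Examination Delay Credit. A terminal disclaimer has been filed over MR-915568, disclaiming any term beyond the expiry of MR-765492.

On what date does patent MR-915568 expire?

2029-04-26

Natural term of MR-915568:
  Base: filing + 18 years → 1 January 2030.
  Examination Delay Credit: +832 days → 12 April 2032.
Expiry of referenced patent MR-765492:
  Base: filing + 18 years → 26 April 2029.
Terminal disclaimer: MR-915568 expires on the earlier of 12 April 2032 and 26 April 2029.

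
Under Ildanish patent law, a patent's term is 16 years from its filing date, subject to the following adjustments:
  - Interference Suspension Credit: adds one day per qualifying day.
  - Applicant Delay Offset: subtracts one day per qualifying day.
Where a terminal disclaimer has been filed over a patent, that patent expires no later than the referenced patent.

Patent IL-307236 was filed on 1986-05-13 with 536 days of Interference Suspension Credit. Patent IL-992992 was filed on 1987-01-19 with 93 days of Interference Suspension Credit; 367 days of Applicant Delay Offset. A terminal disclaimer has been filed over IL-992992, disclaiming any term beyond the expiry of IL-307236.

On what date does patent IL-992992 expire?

Natural term of IL-992992:
  Base: filing + 16 years → 19 January 2003.
  Interference Suspension Credit: +93 days → 22 April 2003.
  Applicant Delay Offset: −367 days → 20 April 2002.
Expiry of referenced patent IL-307236:
  Base: filing + 16 years → 13 May 2002.
  Interference Suspension Credit: +536 days → 31 October 2003.
Terminal disclaimer: IL-992992 expires on the earlier of 20 April 2002 and 31 October 2003.

2002-04-20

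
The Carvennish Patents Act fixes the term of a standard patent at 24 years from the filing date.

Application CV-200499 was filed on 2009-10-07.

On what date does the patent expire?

Filing date + 24 years → 7 October 2033.

2033-10-07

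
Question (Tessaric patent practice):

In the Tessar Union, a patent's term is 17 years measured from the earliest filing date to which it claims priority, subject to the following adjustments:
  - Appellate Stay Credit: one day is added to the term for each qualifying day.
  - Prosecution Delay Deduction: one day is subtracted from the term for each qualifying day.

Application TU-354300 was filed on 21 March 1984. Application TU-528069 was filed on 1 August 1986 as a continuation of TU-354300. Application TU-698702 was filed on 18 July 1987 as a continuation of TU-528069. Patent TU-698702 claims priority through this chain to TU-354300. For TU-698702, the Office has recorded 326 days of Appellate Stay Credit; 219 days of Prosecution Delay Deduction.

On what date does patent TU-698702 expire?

Earliest priority filing: 21 March 1984.
Base term: 21 March 1984 + 17 years → 21 March 2001.
Appellate Stay Credit: +326 days → 10 February 2002.
Prosecution Delay Deduction: −219 days → 6 July 2001.

2001-07-06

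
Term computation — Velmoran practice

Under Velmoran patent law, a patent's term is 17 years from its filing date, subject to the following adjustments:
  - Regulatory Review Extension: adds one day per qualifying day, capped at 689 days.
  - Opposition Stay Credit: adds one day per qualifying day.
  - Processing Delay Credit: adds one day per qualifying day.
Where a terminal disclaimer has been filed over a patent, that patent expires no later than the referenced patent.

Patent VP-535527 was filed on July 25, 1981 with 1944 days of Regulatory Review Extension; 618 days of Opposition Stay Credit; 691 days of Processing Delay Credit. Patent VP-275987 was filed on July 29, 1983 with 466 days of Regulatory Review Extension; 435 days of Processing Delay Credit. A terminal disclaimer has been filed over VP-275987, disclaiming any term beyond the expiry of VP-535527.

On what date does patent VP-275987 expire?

2003-01-16

Natural term of VP-275987:
  Base: filing + 17 years → 29 July 2000.
  Regulatory Review Extension: 466 days (within the 689-day cap) → +466 days → 7 November 2001.
  Processing Delay Credit: +435 days → 16 January 2003.
Expiry of referenced patent VP-535527:
  Base: filing + 17 years → 25 July 1998.
  Regulatory Review Extension: 1944 days claimed exceeds the 689-day cap, so +689 days → 13 June 2000.
  Opposition Stay Credit: +618 days → 21 February 2002.
  Processing Delay Credit: +691 days → 13 January 2004.
Terminal disclaimer: VP-275987 expires on the earlier of 16 January 2003 and 13 January 2004.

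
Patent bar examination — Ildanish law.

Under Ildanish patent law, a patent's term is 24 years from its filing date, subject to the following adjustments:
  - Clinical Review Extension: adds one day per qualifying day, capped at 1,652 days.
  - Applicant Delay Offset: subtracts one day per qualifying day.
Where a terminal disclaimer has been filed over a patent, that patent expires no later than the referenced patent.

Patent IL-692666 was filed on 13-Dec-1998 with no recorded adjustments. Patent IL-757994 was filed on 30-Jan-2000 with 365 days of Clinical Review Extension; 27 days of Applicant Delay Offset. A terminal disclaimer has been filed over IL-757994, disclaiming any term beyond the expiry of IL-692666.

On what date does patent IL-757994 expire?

Natural term of IL-757994:
  Base: filing + 24 years → 30 January 2024.
  Clinical Review Extension: 365 days (within the 1652-day cap) → +365 days → 29 January 2025.
  Applicant Delay Offset: −27 days → 2 January 2025.
Expiry of referenced patent IL-692666:
  Base: filing + 24 years → 13 December 2022.
Terminal disclaimer: IL-757994 expires on the earlier of 2 January 2025 and 13 December 2022.

2022-12-13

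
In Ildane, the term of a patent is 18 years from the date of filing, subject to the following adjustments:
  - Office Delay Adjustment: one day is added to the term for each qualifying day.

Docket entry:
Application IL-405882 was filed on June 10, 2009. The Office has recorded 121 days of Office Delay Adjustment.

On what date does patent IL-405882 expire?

2027-10-09

Base term: filing date + 18 years → 10 June 2027.
Office Delay Adjustment: +121 days → 9 October 2027.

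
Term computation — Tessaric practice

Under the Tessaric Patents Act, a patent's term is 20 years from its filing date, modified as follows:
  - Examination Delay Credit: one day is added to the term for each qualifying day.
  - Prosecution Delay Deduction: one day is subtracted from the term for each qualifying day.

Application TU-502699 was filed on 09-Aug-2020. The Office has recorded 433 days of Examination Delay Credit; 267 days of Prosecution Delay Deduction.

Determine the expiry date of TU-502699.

Base term: filing date + 20 years → 9 August 2040.
Examination Delay Credit: +433 days → 16 October 2041.
Prosecution Delay Deduction: −267 days → 22 January 2041.

January 22, 2041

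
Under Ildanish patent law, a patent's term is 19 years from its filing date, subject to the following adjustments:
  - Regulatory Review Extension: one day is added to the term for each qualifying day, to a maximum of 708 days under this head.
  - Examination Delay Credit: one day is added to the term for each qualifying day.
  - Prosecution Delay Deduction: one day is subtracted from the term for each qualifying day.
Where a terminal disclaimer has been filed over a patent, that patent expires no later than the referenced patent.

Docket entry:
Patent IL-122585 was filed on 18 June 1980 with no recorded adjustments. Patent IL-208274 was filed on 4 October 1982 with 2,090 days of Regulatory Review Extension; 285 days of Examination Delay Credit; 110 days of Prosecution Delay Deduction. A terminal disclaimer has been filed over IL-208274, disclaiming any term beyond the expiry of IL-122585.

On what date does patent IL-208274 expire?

Natural term of IL-208274:
  Base: filing + 19 years → 4 October 2001.
  Regulatory Review Extension: 2090 days claimed exceeds the 708-day cap, so +708 days → 12 September 2003.
  Examination Delay Credit: +285 days → 23 June 2004.
  Prosecution Delay Deduction: −110 days → 5 March 2004.
Expiry of referenced patent IL-122585:
  Base: filing + 19 years → 18 June 1999.
Terminal disclaimer: IL-208274 expires on the earlier of 5 March 2004 and 18 June 1999.

1999-06-18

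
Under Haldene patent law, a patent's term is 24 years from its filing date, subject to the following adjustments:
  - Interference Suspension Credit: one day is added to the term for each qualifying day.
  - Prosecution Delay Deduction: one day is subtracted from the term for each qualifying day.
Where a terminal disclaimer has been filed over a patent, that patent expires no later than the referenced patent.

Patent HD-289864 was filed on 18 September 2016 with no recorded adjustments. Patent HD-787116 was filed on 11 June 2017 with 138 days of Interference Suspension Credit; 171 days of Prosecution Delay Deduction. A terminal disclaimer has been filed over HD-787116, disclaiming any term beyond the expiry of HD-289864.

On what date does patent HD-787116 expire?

September 18, 2040

Natural term of HD-787116:
  Base: filing + 24 years → 11 June 2041.
  Interference Suspension Credit: +138 days → 27 October 2041.
  Prosecution Delay Deduction: −171 days → 9 May 2041.
Expiry of referenced patent HD-289864:
  Base: filing + 24 years → 18 September 2040.
Terminal disclaimer: HD-787116 expires on the earlier of 9 May 2041 and 18 September 2040.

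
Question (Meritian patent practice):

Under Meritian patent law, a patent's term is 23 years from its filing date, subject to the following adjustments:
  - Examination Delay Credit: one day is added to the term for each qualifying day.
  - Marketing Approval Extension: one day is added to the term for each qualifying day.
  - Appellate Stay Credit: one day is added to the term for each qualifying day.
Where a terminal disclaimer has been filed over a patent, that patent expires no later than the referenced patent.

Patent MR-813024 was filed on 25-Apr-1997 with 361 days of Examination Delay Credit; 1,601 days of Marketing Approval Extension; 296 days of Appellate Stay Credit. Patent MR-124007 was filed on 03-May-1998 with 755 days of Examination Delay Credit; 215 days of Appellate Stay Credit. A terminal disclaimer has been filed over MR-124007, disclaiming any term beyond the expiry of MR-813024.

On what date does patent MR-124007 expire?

Natural term of MR-124007:
  Base: filing + 23 years → 3 May 2021.
  Examination Delay Credit: +755 days → 28 May 2023.
  Appellate Stay Credit: +215 days → 29 December 2023.
Expiry of referenced patent MR-813024:
  Base: filing + 23 years → 25 April 2020.
  Examination Delay Credit: +361 days → 21 April 2021.
  Marketing Approval Extension: +1601 days → 8 September 2025.
  Appellate Stay Credit: +296 days → 1 July 2026.
Terminal disclaimer: MR-124007 expires on the earlier of 29 December 2023 and 1 July 2026.

2023-12-29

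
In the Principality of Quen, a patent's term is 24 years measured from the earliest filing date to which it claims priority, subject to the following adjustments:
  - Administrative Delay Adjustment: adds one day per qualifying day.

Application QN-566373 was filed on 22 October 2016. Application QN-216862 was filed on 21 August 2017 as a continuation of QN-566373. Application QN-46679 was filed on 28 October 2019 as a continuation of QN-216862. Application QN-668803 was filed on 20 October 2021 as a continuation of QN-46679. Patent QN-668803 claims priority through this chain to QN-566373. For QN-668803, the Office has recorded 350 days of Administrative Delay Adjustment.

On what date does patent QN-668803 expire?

October 7, 2041

Earliest priority filing: 22 October 2016.
Base term: 22 October 2016 + 24 years → 22 October 2040.
Administrative Delay Adjustment: +350 days → 7 October 2041.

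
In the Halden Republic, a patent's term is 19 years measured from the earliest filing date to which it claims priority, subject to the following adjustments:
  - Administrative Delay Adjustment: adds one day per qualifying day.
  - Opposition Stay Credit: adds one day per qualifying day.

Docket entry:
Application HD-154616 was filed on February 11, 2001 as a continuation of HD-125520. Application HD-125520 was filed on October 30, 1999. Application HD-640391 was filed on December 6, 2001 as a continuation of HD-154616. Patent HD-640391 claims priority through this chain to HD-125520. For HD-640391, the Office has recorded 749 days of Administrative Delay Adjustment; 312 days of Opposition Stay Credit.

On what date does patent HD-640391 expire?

September 25, 2021

Earliest priority filing: 30 October 1999.
Base term: 30 October 1999 + 19 years → 30 October 2018.
Administrative Delay Adjustment: +749 days → 17 November 2020.
Opposition Stay Credit: +312 days → 25 September 2021.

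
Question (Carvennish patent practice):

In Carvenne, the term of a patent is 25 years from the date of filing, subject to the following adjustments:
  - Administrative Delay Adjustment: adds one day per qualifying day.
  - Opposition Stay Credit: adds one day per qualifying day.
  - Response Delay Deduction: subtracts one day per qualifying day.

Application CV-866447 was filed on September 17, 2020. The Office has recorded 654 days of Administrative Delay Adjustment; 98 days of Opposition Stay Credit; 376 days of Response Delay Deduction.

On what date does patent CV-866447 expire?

September 28, 2046

Base term: filing date + 25 years → 17 September 2045.
Administrative Delay Adjustment: +654 days → 3 July 2047.
Opposition Stay Credit: +98 days → 9 October 2047.
Response Delay Deduction: −376 days → 28 September 2046.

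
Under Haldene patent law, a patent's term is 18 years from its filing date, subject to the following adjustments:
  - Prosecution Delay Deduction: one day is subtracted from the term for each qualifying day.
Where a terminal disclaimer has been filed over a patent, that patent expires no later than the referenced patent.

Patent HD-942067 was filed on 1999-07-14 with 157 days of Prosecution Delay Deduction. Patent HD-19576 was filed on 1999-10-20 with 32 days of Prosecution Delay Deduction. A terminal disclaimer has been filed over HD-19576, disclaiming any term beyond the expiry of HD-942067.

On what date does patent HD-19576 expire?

February 7, 2017

Natural term of HD-19576:
  Base: filing + 18 years → 20 October 2017.
  Prosecution Delay Deduction: −32 days → 18 September 2017.
Expiry of referenced patent HD-942067:
  Base: filing + 18 years → 14 July 2017.
  Prosecution Delay Deduction: −157 days → 7 February 2017.
Terminal disclaimer: HD-19576 expires on the earlier of 18 September 2017 and 7 February 2017.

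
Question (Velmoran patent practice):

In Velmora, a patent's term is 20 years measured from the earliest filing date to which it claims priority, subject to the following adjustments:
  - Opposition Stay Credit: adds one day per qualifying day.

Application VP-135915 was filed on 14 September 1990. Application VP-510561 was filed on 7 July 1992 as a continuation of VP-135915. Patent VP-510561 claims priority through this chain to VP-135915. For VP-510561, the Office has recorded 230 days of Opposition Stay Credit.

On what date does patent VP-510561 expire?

Earliest priority filing: 14 September 1990.
Base term: 14 September 1990 + 20 years → 14 September 2010.
Opposition Stay Credit: +230 days → 2 May 2011.

2011-05-02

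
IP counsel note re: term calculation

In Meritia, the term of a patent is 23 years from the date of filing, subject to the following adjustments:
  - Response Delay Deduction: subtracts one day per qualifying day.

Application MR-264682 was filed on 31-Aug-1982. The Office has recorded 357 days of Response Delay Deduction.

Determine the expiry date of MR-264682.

Base term: filing date + 23 years → 31 August 2005.
Response Delay Deduction: −357 days → 8 September 2004.

2004-09-08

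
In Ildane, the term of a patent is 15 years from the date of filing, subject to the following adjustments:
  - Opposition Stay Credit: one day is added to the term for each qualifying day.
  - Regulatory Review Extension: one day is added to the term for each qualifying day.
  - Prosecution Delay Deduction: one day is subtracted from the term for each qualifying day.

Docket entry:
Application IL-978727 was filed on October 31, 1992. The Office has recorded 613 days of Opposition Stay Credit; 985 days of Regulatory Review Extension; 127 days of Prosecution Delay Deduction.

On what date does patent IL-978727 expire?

2011-11-10

Base term: filing date + 15 years → 31 October 2007.
Opposition Stay Credit: +613 days → 5 July 2009.
Regulatory Review Extension: +985 days → 16 March 2012.
Prosecution Delay Deduction: −127 days → 10 November 2011.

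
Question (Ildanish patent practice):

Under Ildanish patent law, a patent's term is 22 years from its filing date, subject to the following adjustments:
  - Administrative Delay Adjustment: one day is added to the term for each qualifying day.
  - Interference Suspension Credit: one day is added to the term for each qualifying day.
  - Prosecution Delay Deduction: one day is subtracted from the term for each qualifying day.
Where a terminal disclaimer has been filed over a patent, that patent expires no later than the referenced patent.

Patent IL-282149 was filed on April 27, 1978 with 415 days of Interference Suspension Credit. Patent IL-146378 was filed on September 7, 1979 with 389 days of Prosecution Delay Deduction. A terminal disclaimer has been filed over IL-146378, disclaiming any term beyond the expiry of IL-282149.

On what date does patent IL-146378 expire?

August 14, 2000

Natural term of IL-146378:
  Base: filing + 22 years → 7 September 2001.
  Prosecution Delay Deduction: −389 days → 14 August 2000.
Expiry of referenced patent IL-282149:
  Base: filing + 22 years → 27 April 2000.
  Interference Suspension Credit: +415 days → 16 June 2001.
Terminal disclaimer: IL-146378 expires on the earlier of 14 August 2000 and 16 June 2001.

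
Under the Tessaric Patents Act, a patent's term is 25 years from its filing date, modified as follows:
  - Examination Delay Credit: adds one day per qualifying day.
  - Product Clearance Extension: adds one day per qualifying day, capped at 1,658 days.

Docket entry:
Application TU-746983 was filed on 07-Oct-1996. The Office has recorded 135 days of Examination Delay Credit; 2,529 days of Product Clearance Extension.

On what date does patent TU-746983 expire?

September 4, 2026

Base term: filing date + 25 years → 7 October 2021.
Examination Delay Credit: +135 days → 19 February 2022.
Product Clearance Extension: 2529 days claimed exceeds the 1658-day cap, so +1658 days → 4 September 2026.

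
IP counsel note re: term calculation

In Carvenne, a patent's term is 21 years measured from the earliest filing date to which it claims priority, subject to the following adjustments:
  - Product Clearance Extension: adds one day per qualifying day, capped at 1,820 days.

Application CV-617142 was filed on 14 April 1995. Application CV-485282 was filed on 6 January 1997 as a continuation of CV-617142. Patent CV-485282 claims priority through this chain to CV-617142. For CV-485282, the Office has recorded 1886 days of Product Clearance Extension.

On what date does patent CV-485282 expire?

Earliest priority filing: 14 April 1995.
Base term: 14 April 1995 + 21 years → 14 April 2016.
Product Clearance Extension: 1886 days claimed exceeds the 1820-day cap, so +1820 days → 8 April 2021.

2021-04-08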